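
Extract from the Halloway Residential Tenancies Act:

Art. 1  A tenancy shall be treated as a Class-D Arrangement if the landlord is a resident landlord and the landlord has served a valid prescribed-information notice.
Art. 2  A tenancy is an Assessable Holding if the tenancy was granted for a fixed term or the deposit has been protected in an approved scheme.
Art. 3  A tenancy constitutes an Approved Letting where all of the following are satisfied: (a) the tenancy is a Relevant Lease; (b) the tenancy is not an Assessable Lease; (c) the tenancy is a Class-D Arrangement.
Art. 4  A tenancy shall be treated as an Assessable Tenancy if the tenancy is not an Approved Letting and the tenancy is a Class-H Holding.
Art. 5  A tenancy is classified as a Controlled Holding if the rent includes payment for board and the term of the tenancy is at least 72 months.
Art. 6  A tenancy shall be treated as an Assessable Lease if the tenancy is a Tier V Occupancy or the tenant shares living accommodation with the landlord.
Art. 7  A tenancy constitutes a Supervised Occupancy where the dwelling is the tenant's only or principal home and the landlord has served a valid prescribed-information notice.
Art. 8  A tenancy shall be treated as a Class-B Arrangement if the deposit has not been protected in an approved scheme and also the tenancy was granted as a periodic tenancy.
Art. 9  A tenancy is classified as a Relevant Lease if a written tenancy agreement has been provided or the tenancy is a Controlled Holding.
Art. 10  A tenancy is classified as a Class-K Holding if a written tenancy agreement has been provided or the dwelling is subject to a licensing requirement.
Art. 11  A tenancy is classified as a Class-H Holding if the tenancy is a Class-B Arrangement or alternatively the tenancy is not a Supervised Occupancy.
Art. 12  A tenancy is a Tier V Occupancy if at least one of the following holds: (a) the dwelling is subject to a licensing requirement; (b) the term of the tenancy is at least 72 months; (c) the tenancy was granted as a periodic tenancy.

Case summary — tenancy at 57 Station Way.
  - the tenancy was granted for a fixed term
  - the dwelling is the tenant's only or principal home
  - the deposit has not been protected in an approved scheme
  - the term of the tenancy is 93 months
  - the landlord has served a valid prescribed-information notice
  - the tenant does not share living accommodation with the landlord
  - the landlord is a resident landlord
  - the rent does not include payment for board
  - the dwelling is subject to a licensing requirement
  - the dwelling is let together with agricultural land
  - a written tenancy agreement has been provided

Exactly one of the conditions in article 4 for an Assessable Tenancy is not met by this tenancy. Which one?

Class-H Holding

article 5 — Controlled Holding: [the rent includes payment for board? no] AND [term of the tenancy: 93 months ≥ 72 months? yes] → not satisfied.
article 9 — Relevant Lease: [a written tenancy agreement has been provided? yes] OR [Controlled Holding (article 5)? no] → satisfied.
article 12 — Tier V Occupancy: [the dwelling is subject to a licensing requirement? yes] OR [term of the tenancy: 93 months ≥ 72 months? yes] OR [the tenancy was granted as a periodic tenancy? no] → satisfied.
article 6 — Assessable Lease: [Tier V Occupancy (article 12)? yes] OR [the tenant shares living accommodation with the landlord? no] → satisfied.
article 1 — Class-D Arrangement: [the landlord is a resident landlord? yes] AND [the landlord has served a valid prescribed-information notice? yes] → satisfied.
article 3 — Approved Letting: [Relevant Lease (article 9)? yes] AND [not an Assessable Lease (article 6)? no] AND [Class-D Arrangement (article 1)? yes] → not satisfied.
article 8 — Class-B Arrangement: [the deposit has not been protected in an approved scheme? yes] AND [the tenancy was granted as a periodic tenancy? no] → not satisfied.
article 7 — Supervised Occupancy: [the dwelling is the tenant's only or principal home? yes] AND [the landlord has served a valid prescribed-information notice? yes] → satisfied.
article 11 — Class-H Holding: [Class-B Arrangement (article 8)? no] OR [not a Supervised Occupancy (article 7)? no] → not satisfied.
article 4 — Assessable Tenancy: [not an Approved Letting (article 3)? yes] AND [Class-H Holding (article 11)? no] → not satisfied.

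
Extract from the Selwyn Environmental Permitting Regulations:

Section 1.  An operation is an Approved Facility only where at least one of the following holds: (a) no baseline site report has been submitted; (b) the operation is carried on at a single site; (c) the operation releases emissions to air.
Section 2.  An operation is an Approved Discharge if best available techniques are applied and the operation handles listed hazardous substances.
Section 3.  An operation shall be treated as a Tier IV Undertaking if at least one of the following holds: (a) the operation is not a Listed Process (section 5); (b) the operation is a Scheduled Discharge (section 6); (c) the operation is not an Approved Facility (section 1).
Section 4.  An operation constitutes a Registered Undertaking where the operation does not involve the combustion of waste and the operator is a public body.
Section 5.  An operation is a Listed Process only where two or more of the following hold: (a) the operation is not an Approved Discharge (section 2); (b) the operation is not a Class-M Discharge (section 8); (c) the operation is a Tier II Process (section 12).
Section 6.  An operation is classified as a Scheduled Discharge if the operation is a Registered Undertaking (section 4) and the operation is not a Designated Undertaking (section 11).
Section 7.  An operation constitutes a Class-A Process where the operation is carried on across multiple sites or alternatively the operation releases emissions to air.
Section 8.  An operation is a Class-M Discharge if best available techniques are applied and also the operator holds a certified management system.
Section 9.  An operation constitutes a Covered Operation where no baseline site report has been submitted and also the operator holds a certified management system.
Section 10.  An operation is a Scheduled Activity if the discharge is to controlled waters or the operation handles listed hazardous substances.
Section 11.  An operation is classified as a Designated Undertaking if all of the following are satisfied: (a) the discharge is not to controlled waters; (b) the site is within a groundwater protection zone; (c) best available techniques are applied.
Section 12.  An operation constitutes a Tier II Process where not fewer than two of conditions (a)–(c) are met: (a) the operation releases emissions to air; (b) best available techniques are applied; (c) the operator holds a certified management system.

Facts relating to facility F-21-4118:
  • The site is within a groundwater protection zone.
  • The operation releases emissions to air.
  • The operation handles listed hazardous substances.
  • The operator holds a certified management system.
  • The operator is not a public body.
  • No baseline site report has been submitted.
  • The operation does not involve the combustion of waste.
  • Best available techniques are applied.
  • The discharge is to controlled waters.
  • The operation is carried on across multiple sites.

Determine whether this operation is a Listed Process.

section 2 — Approved Discharge: [best available techniques are applied? yes] AND [the operation handles listed hazardous substances? yes] → satisfied.
section 8 — Class-M Discharge: [best available techniques are applied? yes] AND [the operator holds a certified management system? yes] → satisfied.
section 12 — Tier II Process: the operation releases emissions to air? yes; best available techniques are applied? yes; the operator holds a certified management system? yes — 3 of 3 hold (need ≥2) → satisfied.
section 5 — Listed Process: not an Approved Discharge (section 2)? no; not a Class-M Discharge (section 8)? no; Tier II Process (section 12)? yes — 1 of 3 hold (need ≥2) → not satisfied.

No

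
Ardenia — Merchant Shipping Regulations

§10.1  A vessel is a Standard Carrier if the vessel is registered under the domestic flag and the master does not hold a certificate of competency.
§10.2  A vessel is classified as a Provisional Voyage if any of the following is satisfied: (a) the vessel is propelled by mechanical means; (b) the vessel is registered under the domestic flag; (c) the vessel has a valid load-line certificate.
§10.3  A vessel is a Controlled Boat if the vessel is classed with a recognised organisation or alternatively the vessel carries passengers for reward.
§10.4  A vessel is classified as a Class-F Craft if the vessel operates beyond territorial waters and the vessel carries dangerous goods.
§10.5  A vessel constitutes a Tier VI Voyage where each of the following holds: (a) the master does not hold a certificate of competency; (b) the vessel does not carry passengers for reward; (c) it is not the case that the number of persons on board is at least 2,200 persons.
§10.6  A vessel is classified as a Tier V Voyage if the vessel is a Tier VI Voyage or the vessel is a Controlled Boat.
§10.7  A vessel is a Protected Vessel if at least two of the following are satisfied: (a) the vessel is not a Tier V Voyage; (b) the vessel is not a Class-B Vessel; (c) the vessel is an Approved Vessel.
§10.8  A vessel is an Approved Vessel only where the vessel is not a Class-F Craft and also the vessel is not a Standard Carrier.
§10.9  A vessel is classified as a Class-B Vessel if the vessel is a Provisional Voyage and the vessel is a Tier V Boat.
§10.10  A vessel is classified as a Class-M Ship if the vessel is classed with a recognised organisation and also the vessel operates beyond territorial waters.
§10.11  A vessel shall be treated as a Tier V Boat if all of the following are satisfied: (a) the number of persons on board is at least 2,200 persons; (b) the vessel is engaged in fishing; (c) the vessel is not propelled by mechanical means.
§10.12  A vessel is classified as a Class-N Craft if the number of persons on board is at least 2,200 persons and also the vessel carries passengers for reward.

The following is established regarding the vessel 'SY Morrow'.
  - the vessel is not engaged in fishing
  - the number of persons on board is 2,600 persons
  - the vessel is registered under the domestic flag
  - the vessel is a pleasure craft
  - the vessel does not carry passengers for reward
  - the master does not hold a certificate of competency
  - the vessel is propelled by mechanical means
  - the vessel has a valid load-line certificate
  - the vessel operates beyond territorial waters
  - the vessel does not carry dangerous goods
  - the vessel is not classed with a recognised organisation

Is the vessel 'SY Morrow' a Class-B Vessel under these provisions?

§10.2 — Provisional Voyage: [the vessel is propelled by mechanical means? yes] OR [the vessel is registered under the domestic flag? yes] OR [the vessel has a valid load-line certificate? yes] → satisfied.
§10.11 — Tier V Boat: [number of persons on board: 2,600 persons ≥ 2,200 persons? yes] AND [the vessel is engaged in fishing? no] AND [the vessel is not propelled by mechanical means? no] → not satisfied.
§10.9 — Class-B Vessel: [Provisional Voyage (§10.2)? yes] AND [Tier V Boat (§10.11)? no] → not satisfied.

No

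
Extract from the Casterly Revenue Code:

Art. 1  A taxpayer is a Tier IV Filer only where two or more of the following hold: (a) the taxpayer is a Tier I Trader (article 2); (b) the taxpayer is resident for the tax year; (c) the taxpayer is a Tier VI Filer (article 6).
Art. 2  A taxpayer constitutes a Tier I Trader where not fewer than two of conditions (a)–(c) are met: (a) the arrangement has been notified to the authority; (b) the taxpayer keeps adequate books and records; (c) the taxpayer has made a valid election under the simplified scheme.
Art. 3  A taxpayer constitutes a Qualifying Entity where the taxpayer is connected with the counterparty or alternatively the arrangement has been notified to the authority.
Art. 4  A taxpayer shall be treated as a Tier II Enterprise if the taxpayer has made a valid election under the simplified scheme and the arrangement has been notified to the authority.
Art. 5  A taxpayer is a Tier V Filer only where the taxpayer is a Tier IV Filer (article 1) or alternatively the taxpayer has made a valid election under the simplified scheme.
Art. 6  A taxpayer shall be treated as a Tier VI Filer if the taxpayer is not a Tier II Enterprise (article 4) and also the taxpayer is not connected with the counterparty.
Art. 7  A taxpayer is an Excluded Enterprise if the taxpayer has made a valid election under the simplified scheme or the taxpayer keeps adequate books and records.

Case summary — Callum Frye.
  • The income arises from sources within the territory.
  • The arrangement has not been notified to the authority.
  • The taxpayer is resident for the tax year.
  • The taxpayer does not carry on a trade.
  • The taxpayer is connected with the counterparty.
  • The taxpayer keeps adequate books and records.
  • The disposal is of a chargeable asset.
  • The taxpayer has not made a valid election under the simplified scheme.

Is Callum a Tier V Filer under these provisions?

article 2 — Tier I Trader: the arrangement has been notified to the authority? no; the taxpayer keeps adequate books and records? yes; the taxpayer has made a valid election under the simplified scheme? no — 1 of 3 hold (need ≥2) → not satisfied.
article 4 — Tier II Enterprise: [the taxpayer has made a valid election under the simplified scheme? no] AND [the arrangement has been notified to the authority? no] → not satisfied.
article 6 — Tier VI Filer: [not a Tier II Enterprise (article 4)? yes] AND [the taxpayer is not connected with the counterparty? no] → not satisfied.
article 1 — Tier IV Filer: Tier I Trader (article 2)? no; the taxpayer is resident for the tax year? yes; Tier VI Filer (article 6)? no — 1 of 3 hold (need ≥2) → not satisfied.
article 5 — Tier V Filer: [Tier IV Filer (article 1)? no] OR [the taxpayer has made a valid election under the simplified scheme? no] → not satisfied.

No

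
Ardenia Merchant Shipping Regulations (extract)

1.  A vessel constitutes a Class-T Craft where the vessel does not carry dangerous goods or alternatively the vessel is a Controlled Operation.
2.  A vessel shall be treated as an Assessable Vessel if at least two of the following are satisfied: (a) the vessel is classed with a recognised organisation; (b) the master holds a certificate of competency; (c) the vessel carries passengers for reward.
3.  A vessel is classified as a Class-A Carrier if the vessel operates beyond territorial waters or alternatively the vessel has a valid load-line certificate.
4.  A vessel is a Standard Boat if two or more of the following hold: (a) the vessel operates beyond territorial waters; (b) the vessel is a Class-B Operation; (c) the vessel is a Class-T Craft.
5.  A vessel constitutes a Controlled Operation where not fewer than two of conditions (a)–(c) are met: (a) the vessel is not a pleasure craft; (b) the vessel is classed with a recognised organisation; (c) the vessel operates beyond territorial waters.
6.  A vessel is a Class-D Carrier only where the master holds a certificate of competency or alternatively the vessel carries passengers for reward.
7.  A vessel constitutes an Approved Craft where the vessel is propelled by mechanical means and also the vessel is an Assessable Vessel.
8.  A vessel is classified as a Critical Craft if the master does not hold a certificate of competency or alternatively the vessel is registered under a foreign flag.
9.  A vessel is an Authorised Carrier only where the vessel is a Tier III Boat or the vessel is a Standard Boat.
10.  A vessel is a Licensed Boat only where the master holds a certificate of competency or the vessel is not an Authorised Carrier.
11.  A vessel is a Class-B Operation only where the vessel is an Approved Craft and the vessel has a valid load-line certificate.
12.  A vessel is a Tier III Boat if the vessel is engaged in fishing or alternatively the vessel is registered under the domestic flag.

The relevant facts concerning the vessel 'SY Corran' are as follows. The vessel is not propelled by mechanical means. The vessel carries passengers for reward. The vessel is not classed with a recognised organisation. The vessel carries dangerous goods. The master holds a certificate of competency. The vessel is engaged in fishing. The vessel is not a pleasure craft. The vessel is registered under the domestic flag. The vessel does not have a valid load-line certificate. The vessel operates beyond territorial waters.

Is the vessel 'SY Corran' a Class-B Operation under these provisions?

No

Under paragraph 2: the vessel is classed with a recognised organisation? no; the master holds a certificate of competency? yes; the vessel carries passengers for reward? yes — 2 of 3 hold (need ≥2) → satisfied.
Under paragraph 7: the vessel is propelled by mechanical means? no; and Assessable Vessel (paragraph 2)? yes. So the vessel is not an Approved Craft.
Under paragraph 11: Approved Craft (paragraph 7)? no; and the vessel has a valid load-line certificate? no. So the vessel is not a Class-B Operation.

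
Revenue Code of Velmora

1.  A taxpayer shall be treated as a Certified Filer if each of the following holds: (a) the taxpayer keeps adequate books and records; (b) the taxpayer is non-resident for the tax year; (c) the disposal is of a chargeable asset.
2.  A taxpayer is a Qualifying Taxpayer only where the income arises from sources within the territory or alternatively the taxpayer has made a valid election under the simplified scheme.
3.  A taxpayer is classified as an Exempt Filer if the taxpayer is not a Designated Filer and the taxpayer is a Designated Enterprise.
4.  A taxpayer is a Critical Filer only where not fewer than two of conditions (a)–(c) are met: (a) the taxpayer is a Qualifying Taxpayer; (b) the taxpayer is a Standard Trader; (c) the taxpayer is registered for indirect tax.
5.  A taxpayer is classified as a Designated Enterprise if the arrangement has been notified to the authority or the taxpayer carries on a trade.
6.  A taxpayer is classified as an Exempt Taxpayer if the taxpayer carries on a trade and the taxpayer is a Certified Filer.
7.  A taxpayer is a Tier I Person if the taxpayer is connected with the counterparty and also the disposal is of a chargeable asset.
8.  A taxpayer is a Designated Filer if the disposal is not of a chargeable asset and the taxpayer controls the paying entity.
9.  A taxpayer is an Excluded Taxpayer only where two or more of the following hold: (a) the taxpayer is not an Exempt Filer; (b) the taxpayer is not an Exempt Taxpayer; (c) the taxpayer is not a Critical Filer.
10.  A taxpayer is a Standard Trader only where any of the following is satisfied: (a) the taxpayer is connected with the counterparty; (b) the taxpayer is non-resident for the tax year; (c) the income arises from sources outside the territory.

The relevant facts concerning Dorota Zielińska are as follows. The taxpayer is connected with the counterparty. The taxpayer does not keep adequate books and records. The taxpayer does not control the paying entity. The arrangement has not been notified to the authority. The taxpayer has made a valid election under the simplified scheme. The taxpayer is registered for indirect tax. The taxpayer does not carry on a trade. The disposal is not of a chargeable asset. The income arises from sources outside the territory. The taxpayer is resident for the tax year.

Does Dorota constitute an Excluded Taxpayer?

Yes

paragraph 8 — Designated Filer: [the disposal is not of a chargeable asset? yes] AND [the taxpayer controls the paying entity? no] → not satisfied.
paragraph 5 — Designated Enterprise: [the arrangement has been notified to the authority? no] OR [the taxpayer carries on a trade? no] → not satisfied.
paragraph 3 — Exempt Filer: [not a Designated Filer (paragraph 8)? yes] AND [Designated Enterprise (paragraph 5)? no] → not satisfied.
paragraph 1 — Certified Filer: [the taxpayer keeps adequate books and records? no] AND [the taxpayer is non-resident for the tax year? no] AND [the disposal is of a chargeable asset? no] → not satisfied.
paragraph 6 — Exempt Taxpayer: [the taxpayer carries on a trade? no] AND [Certified Filer (paragraph 1)? no] → not satisfied.
paragraph 2 — Qualifying Taxpayer: [the income arises from sources within the territory? no] OR [the taxpayer has made a valid election under the simplified scheme? yes] → satisfied.
paragraph 10 — Standard Trader: [the taxpayer is connected with the counterparty? yes] OR [the taxpayer is non-resident for the tax year? no] OR [the income arises from sources outside the territory? yes] → satisfied.
paragraph 4 — Critical Filer: Qualifying Taxpayer (paragraph 2)? yes; Standard Trader (paragraph 10)? yes; the taxpayer is registered for indirect tax? yes — 3 of 3 hold (need ≥2) → satisfied.
paragraph 9 — Excluded Taxpayer: not an Exempt Filer (paragraph 3)? yes; not an Exempt Taxpayer (paragraph 6)? yes; not a Critical Filer (paragraph 4)? no — 2 of 3 hold (need ≥2) → satisfied.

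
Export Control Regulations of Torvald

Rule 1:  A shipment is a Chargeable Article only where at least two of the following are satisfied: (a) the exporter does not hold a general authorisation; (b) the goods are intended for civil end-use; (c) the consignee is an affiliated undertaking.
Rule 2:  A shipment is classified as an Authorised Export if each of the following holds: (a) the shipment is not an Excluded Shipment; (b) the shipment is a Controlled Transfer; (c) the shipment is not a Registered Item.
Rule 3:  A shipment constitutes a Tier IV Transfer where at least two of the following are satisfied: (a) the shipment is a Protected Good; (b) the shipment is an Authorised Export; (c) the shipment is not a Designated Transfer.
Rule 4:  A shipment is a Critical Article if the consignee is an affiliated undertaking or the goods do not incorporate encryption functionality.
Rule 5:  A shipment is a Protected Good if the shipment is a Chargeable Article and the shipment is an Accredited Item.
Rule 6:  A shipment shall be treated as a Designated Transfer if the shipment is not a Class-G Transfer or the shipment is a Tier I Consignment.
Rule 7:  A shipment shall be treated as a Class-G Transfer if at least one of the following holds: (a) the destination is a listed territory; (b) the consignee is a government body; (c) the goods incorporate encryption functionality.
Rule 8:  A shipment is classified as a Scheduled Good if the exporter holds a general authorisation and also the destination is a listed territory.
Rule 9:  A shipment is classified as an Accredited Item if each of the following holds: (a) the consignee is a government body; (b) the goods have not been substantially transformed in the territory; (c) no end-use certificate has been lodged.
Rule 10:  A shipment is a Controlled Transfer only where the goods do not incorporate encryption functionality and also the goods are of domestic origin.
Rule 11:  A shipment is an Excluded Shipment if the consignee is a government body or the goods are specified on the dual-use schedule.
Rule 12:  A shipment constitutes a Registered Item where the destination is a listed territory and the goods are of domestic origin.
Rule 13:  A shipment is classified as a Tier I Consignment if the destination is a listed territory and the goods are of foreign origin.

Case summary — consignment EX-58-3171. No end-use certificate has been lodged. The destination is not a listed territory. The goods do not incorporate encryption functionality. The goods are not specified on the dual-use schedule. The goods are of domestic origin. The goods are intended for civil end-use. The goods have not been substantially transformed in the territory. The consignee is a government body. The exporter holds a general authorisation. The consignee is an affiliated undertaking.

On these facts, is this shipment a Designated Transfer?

rule 7 — Class-G Transfer: [the destination is a listed territory? no] OR [the consignee is a government body? yes] OR [the goods incorporate encryption functionality? no] → satisfied.
rule 13 — Tier I Consignment: [the destination is a listed territory? no] AND [the goods are of foreign origin? no] → not satisfied.
rule 6 — Designated Transfer: [not a Class-G Transfer (rule 7)? no] OR [Tier I Consignment (rule 13)? no] → not satisfied.

No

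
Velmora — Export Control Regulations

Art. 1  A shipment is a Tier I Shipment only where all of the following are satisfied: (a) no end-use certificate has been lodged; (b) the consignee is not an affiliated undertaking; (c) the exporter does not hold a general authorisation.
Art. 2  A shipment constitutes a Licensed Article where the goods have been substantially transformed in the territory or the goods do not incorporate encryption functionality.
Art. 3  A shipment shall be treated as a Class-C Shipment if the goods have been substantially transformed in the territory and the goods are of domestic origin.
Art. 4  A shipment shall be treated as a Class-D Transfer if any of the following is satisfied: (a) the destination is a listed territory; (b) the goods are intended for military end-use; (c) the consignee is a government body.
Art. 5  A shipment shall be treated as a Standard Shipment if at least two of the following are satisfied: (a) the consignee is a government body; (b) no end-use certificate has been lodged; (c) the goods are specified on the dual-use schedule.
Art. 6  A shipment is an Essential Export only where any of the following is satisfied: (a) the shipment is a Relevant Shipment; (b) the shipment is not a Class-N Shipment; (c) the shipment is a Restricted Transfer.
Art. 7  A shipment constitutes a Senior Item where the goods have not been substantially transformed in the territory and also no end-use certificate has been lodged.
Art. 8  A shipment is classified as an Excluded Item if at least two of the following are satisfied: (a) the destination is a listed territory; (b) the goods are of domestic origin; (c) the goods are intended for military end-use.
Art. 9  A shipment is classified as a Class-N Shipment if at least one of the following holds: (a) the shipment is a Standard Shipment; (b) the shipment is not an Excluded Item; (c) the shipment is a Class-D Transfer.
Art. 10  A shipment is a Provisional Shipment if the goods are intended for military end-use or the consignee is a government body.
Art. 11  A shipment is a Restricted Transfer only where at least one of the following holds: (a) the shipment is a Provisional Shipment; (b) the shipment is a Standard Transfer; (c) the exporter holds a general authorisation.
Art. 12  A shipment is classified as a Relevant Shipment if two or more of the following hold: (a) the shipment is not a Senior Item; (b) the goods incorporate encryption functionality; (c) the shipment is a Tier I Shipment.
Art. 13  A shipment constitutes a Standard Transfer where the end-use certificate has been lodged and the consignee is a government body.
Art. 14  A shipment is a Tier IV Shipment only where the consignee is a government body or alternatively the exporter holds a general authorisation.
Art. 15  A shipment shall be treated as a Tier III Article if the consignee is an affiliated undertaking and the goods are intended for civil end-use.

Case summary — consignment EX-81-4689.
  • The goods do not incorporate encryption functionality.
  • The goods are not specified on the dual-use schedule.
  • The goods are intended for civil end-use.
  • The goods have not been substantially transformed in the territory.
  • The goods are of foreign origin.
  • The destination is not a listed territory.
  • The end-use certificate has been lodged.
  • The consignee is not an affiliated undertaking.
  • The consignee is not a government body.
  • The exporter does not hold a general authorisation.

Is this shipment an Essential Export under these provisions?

article 7 — Senior Item: [the goods have not been substantially transformed in the territory? yes] AND [no end-use certificate has been lodged? no] → not satisfied.
article 1 — Tier I Shipment: [no end-use certificate has been lodged? no] AND [the consignee is not an affiliated undertaking? yes] AND [the exporter does not hold a general authorisation? yes] → not satisfied.
article 12 — Relevant Shipment: not a Senior Item (article 7)? yes; the goods incorporate encryption functionality? no; Tier I Shipment (article 1)? no — 1 of 3 hold (need ≥2) → not satisfied.
article 5 — Standard Shipment: the consignee is a government body? no; no end-use certificate has been lodged? no; the goods are specified on the dual-use schedule? no — 0 of 3 hold (need ≥2) → not satisfied.
article 8 — Excluded Item: the destination is a listed territory? no; the goods are of domestic origin? no; the goods are intended for military end-use? no — 0 of 3 hold (need ≥2) → not satisfied.
article 4 — Class-D Transfer: [the destination is a listed territory? no] OR [the goods are intended for military end-use? no] OR [the consignee is a government body? no] → not satisfied.
article 9 — Class-N Shipment: [Standard Shipment (article 5)? no] OR [not an Excluded Item (article 8)? yes] OR [Class-D Transfer (article 4)? no] → satisfied.
article 10 — Provisional Shipment: [the goods are intended for military end-use? no] OR [the consignee is a government body? no] → not satisfied.
article 13 — Standard Transfer: [the end-use certificate has been lodged? yes] AND [the consignee is a government body? no] → not satisfied.
article 11 — Restricted Transfer: [Provisional Shipment (article 10)? no] OR [Standard Transfer (article 13)? no] OR [the exporter holds a general authorisation? no] → not satisfied.
article 6 — Essential Export: [Relevant Shipment (article 12)? no] OR [not a Class-N Shipment (article 9)? no] OR [Restricted Transfer (article 11)? no] → not satisfied.

No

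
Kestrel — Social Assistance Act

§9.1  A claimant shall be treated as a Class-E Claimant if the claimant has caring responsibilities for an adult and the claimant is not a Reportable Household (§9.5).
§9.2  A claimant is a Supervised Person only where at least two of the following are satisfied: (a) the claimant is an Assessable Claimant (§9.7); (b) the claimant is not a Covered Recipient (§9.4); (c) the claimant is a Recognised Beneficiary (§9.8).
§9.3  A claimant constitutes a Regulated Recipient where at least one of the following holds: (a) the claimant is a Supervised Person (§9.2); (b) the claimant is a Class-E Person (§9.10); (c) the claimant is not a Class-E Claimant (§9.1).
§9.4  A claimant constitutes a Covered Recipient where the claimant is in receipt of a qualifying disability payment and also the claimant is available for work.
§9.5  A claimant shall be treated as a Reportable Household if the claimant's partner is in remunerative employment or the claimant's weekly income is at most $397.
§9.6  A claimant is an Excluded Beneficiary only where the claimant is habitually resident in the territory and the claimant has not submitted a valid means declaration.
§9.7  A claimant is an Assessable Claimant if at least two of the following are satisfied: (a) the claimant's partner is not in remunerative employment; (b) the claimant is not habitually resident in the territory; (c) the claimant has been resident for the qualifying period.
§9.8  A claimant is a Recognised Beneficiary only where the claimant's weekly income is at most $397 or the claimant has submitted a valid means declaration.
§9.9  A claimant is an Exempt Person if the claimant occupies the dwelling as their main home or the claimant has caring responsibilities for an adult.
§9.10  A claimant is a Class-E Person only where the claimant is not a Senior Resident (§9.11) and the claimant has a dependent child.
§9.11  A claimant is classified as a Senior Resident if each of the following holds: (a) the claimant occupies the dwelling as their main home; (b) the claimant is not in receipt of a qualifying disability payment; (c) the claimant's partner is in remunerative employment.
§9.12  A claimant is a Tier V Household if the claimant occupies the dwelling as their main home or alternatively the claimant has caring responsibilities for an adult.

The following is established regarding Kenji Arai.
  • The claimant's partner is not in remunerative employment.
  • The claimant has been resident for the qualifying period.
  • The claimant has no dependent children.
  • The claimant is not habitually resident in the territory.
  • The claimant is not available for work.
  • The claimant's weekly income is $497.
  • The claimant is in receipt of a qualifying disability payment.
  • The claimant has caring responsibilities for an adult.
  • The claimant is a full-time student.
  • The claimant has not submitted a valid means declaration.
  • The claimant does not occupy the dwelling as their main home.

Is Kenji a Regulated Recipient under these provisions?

Under §9.7: the claimant's partner is not in remunerative employment? yes; the claimant is not habitually resident in the territory? yes; the claimant has been resident for the qualifying period? yes — 3 of 3 hold (need ≥2) → satisfied.
Under §9.4: the claimant is in receipt of a qualifying disability payment? yes; and the claimant is available for work? no. So the claimant is not a Covered Recipient.
Under §9.8: claimant's weekly income: $497 ≤ $397? no; or the claimant has submitted a valid means declaration? no. So the claimant is not a Recognised Beneficiary.
Under §9.2: Assessable Claimant (§9.7)? yes; not a Covered Recipient (§9.4)? yes; Recognised Beneficiary (§9.8)? no — 2 of 3 hold (need ≥2) → satisfied.
Under §9.11: the claimant occupies the dwelling as their main home? no; and the claimant is not in receipt of a qualifying disability payment? no; and the claimant's partner is in remunerative employment? no. So the claimant is not a Senior Resident.
Under §9.10: not a Senior Resident (§9.11)? yes; and the claimant has a dependent child? no. So the claimant is not a Class-E Person.
Under §9.5: the claimant's partner is in remunerative employment? no; or claimant's weekly income: $497 ≤ $397? no. So the claimant is not a Reportable Household.
Under §9.1: the claimant has caring responsibilities for an adult? yes; and not a Reportable Household (§9.5)? yes. So the claimant is a Class-E Claimant.
Under §9.3: Supervised Person (§9.2)? yes; or Class-E Person (§9.10)? no; or not a Class-E Claimant (§9.1)? no. So the claimant is a Regulated Recipient.

Yes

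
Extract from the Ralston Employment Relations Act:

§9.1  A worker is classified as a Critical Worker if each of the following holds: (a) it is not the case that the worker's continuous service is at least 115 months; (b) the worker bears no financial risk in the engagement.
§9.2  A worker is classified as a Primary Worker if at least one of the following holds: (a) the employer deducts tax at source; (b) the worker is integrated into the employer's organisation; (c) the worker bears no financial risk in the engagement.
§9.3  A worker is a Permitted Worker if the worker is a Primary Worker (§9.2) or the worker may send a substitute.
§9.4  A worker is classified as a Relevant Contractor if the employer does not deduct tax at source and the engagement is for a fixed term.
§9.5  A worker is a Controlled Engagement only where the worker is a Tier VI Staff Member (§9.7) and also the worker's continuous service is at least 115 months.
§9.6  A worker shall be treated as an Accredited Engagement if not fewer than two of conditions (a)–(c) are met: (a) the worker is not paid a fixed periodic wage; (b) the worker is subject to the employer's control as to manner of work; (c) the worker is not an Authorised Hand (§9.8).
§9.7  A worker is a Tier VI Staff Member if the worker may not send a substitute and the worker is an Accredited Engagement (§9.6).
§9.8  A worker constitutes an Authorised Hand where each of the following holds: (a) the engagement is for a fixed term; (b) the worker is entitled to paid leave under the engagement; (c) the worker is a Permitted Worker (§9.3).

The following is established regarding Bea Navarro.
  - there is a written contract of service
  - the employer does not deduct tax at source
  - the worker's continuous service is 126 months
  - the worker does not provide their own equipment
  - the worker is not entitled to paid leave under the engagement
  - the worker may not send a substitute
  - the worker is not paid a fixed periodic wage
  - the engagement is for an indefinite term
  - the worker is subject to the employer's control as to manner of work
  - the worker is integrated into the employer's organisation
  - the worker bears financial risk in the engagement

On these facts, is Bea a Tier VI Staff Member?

§9.2 — Primary Worker: [the employer deducts tax at source? no] OR [the worker is integrated into the employer's organisation? yes] OR [the worker bears no financial risk in the engagement? no] → satisfied.
§9.3 — Permitted Worker: [Primary Worker (§9.2)? yes] OR [the worker may send a substitute? no] → satisfied.
§9.8 — Authorised Hand: [the engagement is for a fixed term? no] AND [the worker is entitled to paid leave under the engagement? no] AND [Permitted Worker (§9.3)? yes] → not satisfied.
§9.6 — Accredited Engagement: the worker is not paid a fixed periodic wage? yes; the worker is subject to the employer's control as to manner of work? yes; not an Authorised Hand (§9.8)? yes — 3 of 3 hold (need ≥2) → satisfied.
§9.7 — Tier VI Staff Member: [the worker may not send a substitute? yes] AND [Accredited Engagement (§9.6)? yes] → satisfied.

Yes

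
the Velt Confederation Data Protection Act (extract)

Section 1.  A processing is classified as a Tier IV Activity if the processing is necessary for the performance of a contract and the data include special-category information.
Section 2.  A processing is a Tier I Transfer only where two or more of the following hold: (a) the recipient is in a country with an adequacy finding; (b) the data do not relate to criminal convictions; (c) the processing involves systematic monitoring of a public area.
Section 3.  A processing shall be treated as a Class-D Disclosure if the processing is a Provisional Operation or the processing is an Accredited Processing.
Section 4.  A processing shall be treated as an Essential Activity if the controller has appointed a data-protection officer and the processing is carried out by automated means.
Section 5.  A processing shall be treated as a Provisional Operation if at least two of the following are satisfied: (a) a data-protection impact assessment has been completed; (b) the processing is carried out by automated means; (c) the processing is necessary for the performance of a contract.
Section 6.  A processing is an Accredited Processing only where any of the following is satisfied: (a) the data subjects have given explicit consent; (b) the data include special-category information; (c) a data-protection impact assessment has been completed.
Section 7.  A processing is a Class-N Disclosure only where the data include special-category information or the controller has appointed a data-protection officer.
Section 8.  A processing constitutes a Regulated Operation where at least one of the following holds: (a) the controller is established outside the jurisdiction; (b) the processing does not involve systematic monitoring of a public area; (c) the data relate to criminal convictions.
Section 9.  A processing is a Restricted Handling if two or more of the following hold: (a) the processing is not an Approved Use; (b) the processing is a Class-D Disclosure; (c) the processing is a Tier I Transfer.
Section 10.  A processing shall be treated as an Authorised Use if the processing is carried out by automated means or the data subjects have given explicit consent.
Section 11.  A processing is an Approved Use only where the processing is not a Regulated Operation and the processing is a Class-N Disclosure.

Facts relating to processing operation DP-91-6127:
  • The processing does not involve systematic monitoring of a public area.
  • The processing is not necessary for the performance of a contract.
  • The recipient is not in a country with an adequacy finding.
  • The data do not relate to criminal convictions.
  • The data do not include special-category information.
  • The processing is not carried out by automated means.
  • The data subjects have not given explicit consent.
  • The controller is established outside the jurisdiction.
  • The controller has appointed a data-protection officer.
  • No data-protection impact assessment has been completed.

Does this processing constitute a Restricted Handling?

section 8 — Regulated Operation: [the controller is established outside the jurisdiction? yes] OR [the processing does not involve systematic monitoring of a public area? yes] OR [the data relate to criminal convictions? no] → satisfied.
section 7 — Class-N Disclosure: [the data include special-category information? no] OR [the controller has appointed a data-protection officer? yes] → satisfied.
section 11 — Approved Use: [not a Regulated Operation (section 8)? no] AND [Class-N Disclosure (section 7)? yes] → not satisfied.
section 5 — Provisional Operation: a data-protection impact assessment has been completed? no; the processing is carried out by automated means? no; the processing is necessary for the performance of a contract? no — 0 of 3 hold (need ≥2) → not satisfied.
section 6 — Accredited Processing: [the data subjects have given explicit consent? no] OR [the data include special-category information? no] OR [a data-protection impact assessment has been completed? no] → not satisfied.
section 3 — Class-D Disclosure: [Provisional Operation (section 5)? no] OR [Accredited Processing (section 6)? no] → not satisfied.
section 2 — Tier I Transfer: the recipient is in a country with an adequacy finding? no; the data do not relate to criminal convictions? yes; the processing involves systematic monitoring of a public area? no — 1 of 3 hold (need ≥2) → not satisfied.
section 9 — Restricted Handling: not an Approved Use (section 11)? yes; Class-D Disclosure (section 3)? no; Tier I Transfer (section 2)? no — 1 of 3 hold (need ≥2) → not satisfied.

No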